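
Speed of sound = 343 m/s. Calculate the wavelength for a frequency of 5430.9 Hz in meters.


Given values:
  c = 343 m/s, f = 5430.9 Hz
Formula: lambda = c / f
lambda = 343 / 5430.9
lambda = 0.0632

0.0632 m


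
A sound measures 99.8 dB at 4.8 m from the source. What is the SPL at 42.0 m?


Given values:
  SPL1 = 99.8 dB, r1 = 4.8 m, r2 = 42.0 m
Formula: SPL2 = SPL1 - 20 * log10(r2 / r1)
Compute ratio: r2 / r1 = 42.0 / 4.8 = 8.75
Compute log10: log10(8.75) = 0.942008
Compute drop: 20 * 0.942008 = 18.8402
SPL2 = 99.8 - 18.8402 = 80.96

80.96 dB


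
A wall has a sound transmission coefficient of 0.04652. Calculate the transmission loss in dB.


Given values:
  tau = 0.04652
Formula: TL = 10 * log10(1 / tau)
Compute 1 / tau = 1 / 0.04652 = 21.4961
Compute log10(21.4961) = 1.33236
TL = 10 * 1.33236 = 13.32

13.32 dB


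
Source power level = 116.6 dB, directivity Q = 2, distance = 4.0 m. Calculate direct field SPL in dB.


Given values:
  Lw = 116.6 dB, Q = 2, r = 4.0 m
Formula: SPL = Lw + 10 * log10(Q / (4 * pi * r^2))
Compute 4 * pi * r^2 = 4 * pi * 4.0^2 = 201.0619
Compute Q / denom = 2 / 201.0619 = 0.00994719
Compute 10 * log10(0.00994719) = -20.023
SPL = 116.6 + (-20.023) = 96.58

96.58 dB


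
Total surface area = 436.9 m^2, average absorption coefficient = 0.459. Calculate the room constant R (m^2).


Given values:
  S = 436.9 m^2, alpha = 0.459
Formula: R = S * alpha / (1 - alpha)
Numerator: 436.9 * 0.459 = 200.5371
Denominator: 1 - 0.459 = 0.541
R = 200.5371 / 0.541 = 370.68

370.68 m^2


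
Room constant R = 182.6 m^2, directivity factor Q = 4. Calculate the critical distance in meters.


Given values:
  R = 182.6 m^2, Q = 4
Formula: d_c = 0.141 * sqrt(Q * R)
Compute Q * R = 4 * 182.6 = 730.4
Compute sqrt(730.4) = 27.0259
d_c = 0.141 * 27.0259 = 3.811

3.811 m


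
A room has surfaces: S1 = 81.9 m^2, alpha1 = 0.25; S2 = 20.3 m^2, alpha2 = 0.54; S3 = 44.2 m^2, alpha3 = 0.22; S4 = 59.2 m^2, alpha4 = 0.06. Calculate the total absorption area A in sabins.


Given surfaces:
  Surface 1: 81.9 * 0.25 = 20.475
  Surface 2: 20.3 * 0.54 = 10.962
  Surface 3: 44.2 * 0.22 = 9.724
  Surface 4: 59.2 * 0.06 = 3.552
Formula: A = sum(Si * alpha_i)
A = 20.475 + 10.962 + 9.724 + 3.552
A = 44.71

44.71 sabins


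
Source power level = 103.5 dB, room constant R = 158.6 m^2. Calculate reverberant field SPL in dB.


Given values:
  Lw = 103.5 dB, R = 158.6 m^2
Formula: SPL = Lw + 10 * log10(4 / R)
Compute 4 / R = 4 / 158.6 = 0.025221
Compute 10 * log10(0.025221) = -15.9824
SPL = 103.5 + (-15.9824) = 87.52

87.52 dB


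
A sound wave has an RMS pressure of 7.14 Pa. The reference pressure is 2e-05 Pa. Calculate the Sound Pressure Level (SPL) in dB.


Given values:
  p = 7.14 Pa
  p_ref = 2e-05 Pa
Formula: SPL = 20 * log10(p / p_ref)
Compute ratio: p / p_ref = 7.14 / 2e-05 = 357000
Compute log10: log10(357000) = 5.552668
Multiply: SPL = 20 * 5.552668 = 111.05

111.05 dB


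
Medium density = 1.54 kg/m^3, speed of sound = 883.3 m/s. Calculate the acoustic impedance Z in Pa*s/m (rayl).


Given values:
  rho = 1.54 kg/m^3
  c = 883.3 m/s
Formula: Z = rho * c
Z = 1.54 * 883.3
Z = 1360.28

1360.28 rayl


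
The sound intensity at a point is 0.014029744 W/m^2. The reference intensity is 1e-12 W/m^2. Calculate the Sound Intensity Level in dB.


Given values:
  I = 0.014029744 W/m^2
  I_ref = 1e-12 W/m^2
Formula: SIL = 10 * log10(I / I_ref)
Compute ratio: I / I_ref = 14029744000
Compute log10: log10(14029744000) = 10.14705
Multiply: SIL = 10 * 10.14705 = 101.47

101.47 dB


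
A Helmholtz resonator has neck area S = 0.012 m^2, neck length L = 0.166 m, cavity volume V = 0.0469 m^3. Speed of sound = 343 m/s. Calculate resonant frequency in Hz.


Given values:
  S = 0.012 m^2, L = 0.166 m, V = 0.0469 m^3, c = 343 m/s
Formula: f = (c / (2*pi)) * sqrt(S / (V * L))
Compute V * L = 0.0469 * 0.166 = 0.0077854
Compute S / (V * L) = 0.012 / 0.0077854 = 1.5413
Compute sqrt(1.5413) = 1.241491
Compute c / (2*pi) = 343 / 6.283185 = 54.590148
f = 54.590148 * 1.241491 = 67.77

67.77 Hz


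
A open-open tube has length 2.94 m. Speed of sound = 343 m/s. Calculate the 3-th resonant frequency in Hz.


Given values:
  Tube type: open-open, L = 2.94 m, c = 343 m/s, n = 3
Formula: f_n = n * c / (2 * L)
Compute 2 * L = 2 * 2.94 = 5.88
f = 3 * 343 / 5.88
f = 175.0

175.0 Hz


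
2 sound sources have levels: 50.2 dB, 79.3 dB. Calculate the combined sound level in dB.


Formula: L_total = 10 * log10( sum(10^(Li/10)) )
  Source 1: 10^(50.2/10) = 104712.8548
  Source 2: 10^(79.3/10) = 85113803.8202
Sum of linear values = 85218516.675
L_total = 10 * log10(85218516.675) = 79.31

79.31 dB


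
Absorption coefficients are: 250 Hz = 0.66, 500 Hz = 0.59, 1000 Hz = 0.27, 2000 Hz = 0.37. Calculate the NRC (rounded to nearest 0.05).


Given values:
  a_250 = 0.66, a_500 = 0.59
  a_1000 = 0.27, a_2000 = 0.37
Formula: NRC = (a250 + a500 + a1000 + a2000) / 4
Sum = 0.66 + 0.59 + 0.27 + 0.37 = 1.89
NRC = 1.89 / 4 = 0.4725
Rounded to nearest 0.05: 0.45

0.45


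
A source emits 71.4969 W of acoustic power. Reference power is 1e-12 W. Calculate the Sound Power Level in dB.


Given values:
  W = 71.4969 W
  W_ref = 1e-12 W
Formula: SWL = 10 * log10(W / W_ref)
Compute ratio: W / W_ref = 71496900000000
Compute log10: log10(71496900000000) = 13.854287
Multiply: SWL = 10 * 13.854287 = 138.54

138.54 dB


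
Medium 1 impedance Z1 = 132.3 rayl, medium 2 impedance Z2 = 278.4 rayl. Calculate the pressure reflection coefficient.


Given values:
  Z1 = 132.3 rayl, Z2 = 278.4 rayl
Formula: R = (Z2 - Z1) / (Z2 + Z1)
Numerator: Z2 - Z1 = 278.4 - 132.3 = 146.1
Denominator: Z2 + Z1 = 278.4 + 132.3 = 410.7
R = 146.1 / 410.7 = 0.3557

0.3557


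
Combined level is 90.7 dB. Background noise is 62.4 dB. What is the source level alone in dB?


Given values:
  L_total = 90.7 dB, L_bg = 62.4 dB
Formula: L_source = 10 * log10(10^(L_total/10) - 10^(L_bg/10))
Convert to linear:
  10^(90.7/10) = 1174897554.9395
  10^(62.4/10) = 1737800.8287
Difference: 1174897554.9395 - 1737800.8287 = 1173159754.1108
L_source = 10 * log10(1173159754.1108) = 90.69

90.69 dB


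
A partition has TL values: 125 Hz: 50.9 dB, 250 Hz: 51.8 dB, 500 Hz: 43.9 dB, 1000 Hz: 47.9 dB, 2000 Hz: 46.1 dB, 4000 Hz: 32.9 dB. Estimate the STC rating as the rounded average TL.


Given TL values at each frequency:
  125 Hz: 50.9 dB
  250 Hz: 51.8 dB
  500 Hz: 43.9 dB
  1000 Hz: 47.9 dB
  2000 Hz: 46.1 dB
  4000 Hz: 32.9 dB
Formula: STC ~ round(average of TL values)
Sum = 50.9 + 51.8 + 43.9 + 47.9 + 46.1 + 32.9 = 273.5
Average = 273.5 / 6 = 45.58
Rounded: 46

46


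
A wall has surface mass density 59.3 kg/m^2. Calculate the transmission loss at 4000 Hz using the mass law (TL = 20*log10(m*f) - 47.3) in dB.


Given values:
  m = 59.3 kg/m^2, f = 4000 Hz
Formula: TL = 20 * log10(m * f) - 47.3
Compute m * f = 59.3 * 4000 = 237200.0
Compute log10(237200.0) = 5.375115
Compute 20 * 5.375115 = 107.5023
TL = 107.5023 - 47.3 = 60.2

60.2 dB


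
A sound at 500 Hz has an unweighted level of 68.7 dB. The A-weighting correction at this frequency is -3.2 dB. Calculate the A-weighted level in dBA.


Given values:
  SPL = 68.7 dB
  A-weighting at 500 Hz = -3.2 dB
Formula: L_A = SPL + A_weight
L_A = 68.7 + (-3.2)
L_A = 65.5

65.5 dBA


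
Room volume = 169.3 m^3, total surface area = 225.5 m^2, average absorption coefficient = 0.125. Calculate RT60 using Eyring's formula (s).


Given values:
  V = 169.3 m^3, S = 225.5 m^2, alpha = 0.125
Formula: RT60 = 0.161 * V / (-S * ln(1 - alpha))
Compute ln(1 - 0.125) = ln(0.875) = -0.133531
Denominator: -225.5 * -0.133531 = 30.1112
Numerator: 0.161 * 169.3 = 27.2573
RT60 = 27.2573 / 30.1112 = 0.905

0.905 s


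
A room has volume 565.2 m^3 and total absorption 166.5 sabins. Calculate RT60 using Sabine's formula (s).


Given values:
  V = 565.2 m^3
  A = 166.5 sabins
Formula: RT60 = 0.161 * V / A
Numerator: 0.161 * 565.2 = 90.9972
RT60 = 90.9972 / 166.5 = 0.547

0.547 s


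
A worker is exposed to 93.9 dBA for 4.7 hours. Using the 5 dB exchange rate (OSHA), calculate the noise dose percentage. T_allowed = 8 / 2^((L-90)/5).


Given values:
  L = 93.9 dBA, T = 4.7 hours
Formula: T_allowed = 8 / 2^((L - 90) / 5)
Compute exponent: (93.9 - 90) / 5 = 0.78
Compute 2^(0.78) = 1.717131
T_allowed = 8 / 1.717131 = 4.658934 hours
Dose = (T / T_allowed) * 100
Dose = (4.7 / 4.658934) * 100 = 100.88

100.88 %


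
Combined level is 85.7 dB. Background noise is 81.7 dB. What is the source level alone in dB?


Given values:
  L_total = 85.7 dB, L_bg = 81.7 dB
Formula: L_source = 10 * log10(10^(L_total/10) - 10^(L_bg/10))
Convert to linear:
  10^(85.7/10) = 371535229.0972
  10^(81.7/10) = 147910838.8168
Difference: 371535229.0972 - 147910838.8168 = 223624390.2804
L_source = 10 * log10(223624390.2804) = 83.5

83.5 dB


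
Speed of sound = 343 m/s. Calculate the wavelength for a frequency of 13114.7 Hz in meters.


Given values:
  c = 343 m/s, f = 13114.7 Hz
Formula: lambda = c / f
lambda = 343 / 13114.7
lambda = 0.0262

0.0262 m


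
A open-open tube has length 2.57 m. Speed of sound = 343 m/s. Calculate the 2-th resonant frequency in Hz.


Given values:
  Tube type: open-open, L = 2.57 m, c = 343 m/s, n = 2
Formula: f_n = n * c / (2 * L)
Compute 2 * L = 2 * 2.57 = 5.14
f = 2 * 343 / 5.14
f = 133.46

133.46 Hz


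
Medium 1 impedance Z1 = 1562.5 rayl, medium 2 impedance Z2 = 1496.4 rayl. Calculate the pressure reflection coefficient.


Given values:
  Z1 = 1562.5 rayl, Z2 = 1496.4 rayl
Formula: R = (Z2 - Z1) / (Z2 + Z1)
Numerator: Z2 - Z1 = 1496.4 - 1562.5 = -66.1
Denominator: Z2 + Z1 = 1496.4 + 1562.5 = 3058.9
R = -66.1 / 3058.9 = -0.0216

-0.0216


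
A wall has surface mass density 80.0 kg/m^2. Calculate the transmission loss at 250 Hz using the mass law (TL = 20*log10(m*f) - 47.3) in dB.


Given values:
  m = 80.0 kg/m^2, f = 250 Hz
Formula: TL = 20 * log10(m * f) - 47.3
Compute m * f = 80.0 * 250 = 20000.0
Compute log10(20000.0) = 4.30103
Compute 20 * 4.30103 = 86.0206
TL = 86.0206 - 47.3 = 38.72

38.72 dB


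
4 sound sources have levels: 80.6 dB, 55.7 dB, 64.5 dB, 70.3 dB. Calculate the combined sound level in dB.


Formula: L_total = 10 * log10( sum(10^(Li/10)) )
  Source 1: 10^(80.6/10) = 114815362.1497
  Source 2: 10^(55.7/10) = 371535.2291
  Source 3: 10^(64.5/10) = 2818382.9313
  Source 4: 10^(70.3/10) = 10715193.0524
Sum of linear values = 128720473.3625
L_total = 10 * log10(128720473.3625) = 81.1

81.1 dB


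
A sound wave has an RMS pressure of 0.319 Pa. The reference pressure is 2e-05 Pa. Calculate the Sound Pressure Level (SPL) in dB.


Given values:
  p = 0.319 Pa
  p_ref = 2e-05 Pa
Formula: SPL = 20 * log10(p / p_ref)
Compute ratio: p / p_ref = 0.319 / 2e-05 = 15950
Compute log10: log10(15950) = 4.202761
Multiply: SPL = 20 * 4.202761 = 84.06

84.06 dB


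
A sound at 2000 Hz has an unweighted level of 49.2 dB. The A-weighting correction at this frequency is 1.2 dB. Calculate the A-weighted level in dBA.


Given values:
  SPL = 49.2 dB
  A-weighting at 2000 Hz = 1.2 dB
Formula: L_A = SPL + A_weight
L_A = 49.2 + (1.2)
L_A = 50.4

50.4 dBA


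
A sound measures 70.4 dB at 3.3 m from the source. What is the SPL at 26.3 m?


Given values:
  SPL1 = 70.4 dB, r1 = 3.3 m, r2 = 26.3 m
Formula: SPL2 = SPL1 - 20 * log10(r2 / r1)
Compute ratio: r2 / r1 = 26.3 / 3.3 = 7.9697
Compute log10: log10(7.9697) = 0.901442
Compute drop: 20 * 0.901442 = 18.0288
SPL2 = 70.4 - 18.0288 = 52.37

52.37 dB


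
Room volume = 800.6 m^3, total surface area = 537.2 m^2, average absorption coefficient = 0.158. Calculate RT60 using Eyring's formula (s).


Given values:
  V = 800.6 m^3, S = 537.2 m^2, alpha = 0.158
Formula: RT60 = 0.161 * V / (-S * ln(1 - alpha))
Compute ln(1 - 0.158) = ln(0.842) = -0.171975
Denominator: -537.2 * -0.171975 = 92.385
Numerator: 0.161 * 800.6 = 128.8966
RT60 = 128.8966 / 92.385 = 1.395

1.395 s


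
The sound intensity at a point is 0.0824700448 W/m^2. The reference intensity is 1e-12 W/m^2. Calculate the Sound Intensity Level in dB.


Given values:
  I = 0.0824700448 W/m^2
  I_ref = 1e-12 W/m^2
Formula: SIL = 10 * log10(I / I_ref)
Compute ratio: I / I_ref = 82470044800
Compute log10: log10(82470044800) = 10.916296
Multiply: SIL = 10 * 10.916296 = 109.16

109.16 dB


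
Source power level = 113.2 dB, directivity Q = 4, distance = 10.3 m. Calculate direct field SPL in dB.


Given values:
  Lw = 113.2 dB, Q = 4, r = 10.3 m
Formula: SPL = Lw + 10 * log10(Q / (4 * pi * r^2))
Compute 4 * pi * r^2 = 4 * pi * 10.3^2 = 1333.1663
Compute Q / denom = 4 / 1333.1663 = 0.00300038
Compute 10 * log10(0.00300038) = -25.2282
SPL = 113.2 + (-25.2282) = 87.97

87.97 dB


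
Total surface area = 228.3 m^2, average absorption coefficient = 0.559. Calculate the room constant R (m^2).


Given values:
  S = 228.3 m^2, alpha = 0.559
Formula: R = S * alpha / (1 - alpha)
Numerator: 228.3 * 0.559 = 127.6197
Denominator: 1 - 0.559 = 0.441
R = 127.6197 / 0.441 = 289.39

289.39 m^2


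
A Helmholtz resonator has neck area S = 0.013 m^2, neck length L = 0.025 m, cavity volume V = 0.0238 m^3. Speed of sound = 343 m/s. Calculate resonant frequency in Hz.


Given values:
  S = 0.013 m^2, L = 0.025 m, V = 0.0238 m^3, c = 343 m/s
Formula: f = (c / (2*pi)) * sqrt(S / (V * L))
Compute V * L = 0.0238 * 0.025 = 0.000595
Compute S / (V * L) = 0.013 / 0.000595 = 21.8487
Compute sqrt(21.8487) = 4.674259
Compute c / (2*pi) = 343 / 6.283185 = 54.590148
f = 54.590148 * 4.674259 = 255.17

255.17 Hz


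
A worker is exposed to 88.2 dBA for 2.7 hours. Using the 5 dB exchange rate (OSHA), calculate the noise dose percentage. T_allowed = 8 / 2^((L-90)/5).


Given values:
  L = 88.2 dBA, T = 2.7 hours
Formula: T_allowed = 8 / 2^((L - 90) / 5)
Compute exponent: (88.2 - 90) / 5 = -0.36
Compute 2^(-0.36) = 0.779165
T_allowed = 8 / 0.779165 = 10.267402 hours
Dose = (T / T_allowed) * 100
Dose = (2.7 / 10.267402) * 100 = 26.3

26.3 %


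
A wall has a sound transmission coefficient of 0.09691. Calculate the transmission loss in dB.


Given values:
  tau = 0.09691
Formula: TL = 10 * log10(1 / tau)
Compute 1 / tau = 1 / 0.09691 = 10.3189
Compute log10(10.3189) = 1.013633
TL = 10 * 1.013633 = 10.14

10.14 dB


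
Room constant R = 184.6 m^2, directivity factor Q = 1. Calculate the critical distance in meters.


Given values:
  R = 184.6 m^2, Q = 1
Formula: d_c = 0.141 * sqrt(Q * R)
Compute Q * R = 1 * 184.6 = 184.6
Compute sqrt(184.6) = 13.5868
d_c = 0.141 * 13.5868 = 1.916

1.916 m


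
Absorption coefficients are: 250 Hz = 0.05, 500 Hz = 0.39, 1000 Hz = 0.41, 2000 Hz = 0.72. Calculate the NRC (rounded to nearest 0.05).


Given values:
  a_250 = 0.05, a_500 = 0.39
  a_1000 = 0.41, a_2000 = 0.72
Formula: NRC = (a250 + a500 + a1000 + a2000) / 4
Sum = 0.05 + 0.39 + 0.41 + 0.72 = 1.57
NRC = 1.57 / 4 = 0.3925
Rounded to nearest 0.05: 0.4

0.4


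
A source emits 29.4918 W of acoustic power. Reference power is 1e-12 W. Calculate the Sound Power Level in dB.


Given values:
  W = 29.4918 W
  W_ref = 1e-12 W
Formula: SWL = 10 * log10(W / W_ref)
Compute ratio: W / W_ref = 29491800000000
Compute log10: log10(29491800000000) = 13.469701
Multiply: SWL = 10 * 13.469701 = 134.7

134.7 dB


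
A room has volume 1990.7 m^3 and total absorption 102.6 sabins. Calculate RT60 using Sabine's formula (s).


Given values:
  V = 1990.7 m^3
  A = 102.6 sabins
Formula: RT60 = 0.161 * V / A
Numerator: 0.161 * 1990.7 = 320.5027
RT60 = 320.5027 / 102.6 = 3.124

3.124 s


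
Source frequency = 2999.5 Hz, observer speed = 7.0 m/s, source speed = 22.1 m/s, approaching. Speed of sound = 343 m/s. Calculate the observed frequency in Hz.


Given values:
  f_s = 2999.5 Hz, v_o = 7.0 m/s, v_s = 22.1 m/s
  Direction: approaching
Formula: f_o = f_s * (c + v_o) / (c - v_s)
Numerator: c + v_o = 343 + 7.0 = 350.0
Denominator: c - v_s = 343 - 22.1 = 320.9
f_o = 2999.5 * 350.0 / 320.9 = 3271.5

3271.5 Hz


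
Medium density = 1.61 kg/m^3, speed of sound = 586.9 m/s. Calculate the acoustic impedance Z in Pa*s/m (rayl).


Given values:
  rho = 1.61 kg/m^3
  c = 586.9 m/s
Formula: Z = rho * c
Z = 1.61 * 586.9
Z = 944.91

944.91 rayl


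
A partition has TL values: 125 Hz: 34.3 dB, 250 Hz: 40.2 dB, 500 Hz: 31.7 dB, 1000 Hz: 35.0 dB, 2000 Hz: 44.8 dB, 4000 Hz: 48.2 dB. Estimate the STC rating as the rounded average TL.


Given TL values at each frequency:
  125 Hz: 34.3 dB
  250 Hz: 40.2 dB
  500 Hz: 31.7 dB
  1000 Hz: 35.0 dB
  2000 Hz: 44.8 dB
  4000 Hz: 48.2 dB
Formula: STC ~ round(average of TL values)
Sum = 34.3 + 40.2 + 31.7 + 35.0 + 44.8 + 48.2 = 234.2
Average = 234.2 / 6 = 39.03
Rounded: 39

39


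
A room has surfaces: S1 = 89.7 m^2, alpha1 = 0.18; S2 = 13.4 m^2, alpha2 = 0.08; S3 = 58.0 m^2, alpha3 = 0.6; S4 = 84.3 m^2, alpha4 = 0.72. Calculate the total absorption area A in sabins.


Given surfaces:
  Surface 1: 89.7 * 0.18 = 16.146
  Surface 2: 13.4 * 0.08 = 1.072
  Surface 3: 58.0 * 0.6 = 34.8
  Surface 4: 84.3 * 0.72 = 60.696
Formula: A = sum(Si * alpha_i)
A = 16.146 + 1.072 + 34.8 + 60.696
A = 112.71

112.71 sabins


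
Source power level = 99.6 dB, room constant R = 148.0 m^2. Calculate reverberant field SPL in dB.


Given values:
  Lw = 99.6 dB, R = 148.0 m^2
Formula: SPL = Lw + 10 * log10(4 / R)
Compute 4 / R = 4 / 148.0 = 0.027027
Compute 10 * log10(0.027027) = -15.682
SPL = 99.6 + (-15.682) = 83.92

83.92 dB


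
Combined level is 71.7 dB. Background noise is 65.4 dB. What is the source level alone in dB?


Given values:
  L_total = 71.7 dB, L_bg = 65.4 dB
Formula: L_source = 10 * log10(10^(L_total/10) - 10^(L_bg/10))
Convert to linear:
  10^(71.7/10) = 14791083.8817
  10^(65.4/10) = 3467368.5045
Difference: 14791083.8817 - 3467368.5045 = 11323715.3772
L_source = 10 * log10(11323715.3772) = 70.54

70.54 dB


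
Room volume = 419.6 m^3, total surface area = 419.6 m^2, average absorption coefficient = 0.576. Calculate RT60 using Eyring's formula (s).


Given values:
  V = 419.6 m^3, S = 419.6 m^2, alpha = 0.576
Formula: RT60 = 0.161 * V / (-S * ln(1 - alpha))
Compute ln(1 - 0.576) = ln(0.424) = -0.858022
Denominator: -419.6 * -0.858022 = 360.026
Numerator: 0.161 * 419.6 = 67.5556
RT60 = 67.5556 / 360.026 = 0.188

0.188 s


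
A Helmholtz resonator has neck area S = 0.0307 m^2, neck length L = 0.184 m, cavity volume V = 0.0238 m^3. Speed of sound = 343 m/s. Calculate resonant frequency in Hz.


Given values:
  S = 0.0307 m^2, L = 0.184 m, V = 0.0238 m^3, c = 343 m/s
Formula: f = (c / (2*pi)) * sqrt(S / (V * L))
Compute V * L = 0.0238 * 0.184 = 0.0043792
Compute S / (V * L) = 0.0307 / 0.0043792 = 7.0104
Compute sqrt(7.0104) = 2.647716
Compute c / (2*pi) = 343 / 6.283185 = 54.590148
f = 54.590148 * 2.647716 = 144.54

144.54 Hz


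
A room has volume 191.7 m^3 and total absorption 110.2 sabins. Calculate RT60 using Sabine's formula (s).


Given values:
  V = 191.7 m^3
  A = 110.2 sabins
Formula: RT60 = 0.161 * V / A
Numerator: 0.161 * 191.7 = 30.8637
RT60 = 30.8637 / 110.2 = 0.28

0.28 s


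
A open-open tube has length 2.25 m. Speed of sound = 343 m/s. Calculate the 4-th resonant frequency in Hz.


Given values:
  Tube type: open-open, L = 2.25 m, c = 343 m/s, n = 4
Formula: f_n = n * c / (2 * L)
Compute 2 * L = 2 * 2.25 = 4.5
f = 4 * 343 / 4.5
f = 304.89

304.89 Hz


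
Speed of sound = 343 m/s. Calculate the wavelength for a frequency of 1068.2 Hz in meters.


Given values:
  c = 343 m/s, f = 1068.2 Hz
Formula: lambda = c / f
lambda = 343 / 1068.2
lambda = 0.3211

0.3211 m


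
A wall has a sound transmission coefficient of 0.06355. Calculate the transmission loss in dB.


Given values:
  tau = 0.06355
Formula: TL = 10 * log10(1 / tau)
Compute 1 / tau = 1 / 0.06355 = 15.7356
Compute log10(15.7356) = 1.196883
TL = 10 * 1.196883 = 11.97

11.97 dB


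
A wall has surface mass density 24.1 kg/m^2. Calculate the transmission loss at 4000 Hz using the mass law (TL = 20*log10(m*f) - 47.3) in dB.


Given values:
  m = 24.1 kg/m^2, f = 4000 Hz
Formula: TL = 20 * log10(m * f) - 47.3
Compute m * f = 24.1 * 4000 = 96400.0
Compute log10(96400.0) = 4.984077
Compute 20 * 4.984077 = 99.6815
TL = 99.6815 - 47.3 = 52.38

52.38 dB


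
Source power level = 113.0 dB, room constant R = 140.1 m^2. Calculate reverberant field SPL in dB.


Given values:
  Lw = 113.0 dB, R = 140.1 m^2
Formula: SPL = Lw + 10 * log10(4 / R)
Compute 4 / R = 4 / 140.1 = 0.028551
Compute 10 * log10(0.028551) = -15.4438
SPL = 113.0 + (-15.4438) = 97.56

97.56 dB


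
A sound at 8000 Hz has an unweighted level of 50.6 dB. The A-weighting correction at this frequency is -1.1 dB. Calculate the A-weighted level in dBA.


Given values:
  SPL = 50.6 dB
  A-weighting at 8000 Hz = -1.1 dB
Formula: L_A = SPL + A_weight
L_A = 50.6 + (-1.1)
L_A = 49.5

49.5 dBA


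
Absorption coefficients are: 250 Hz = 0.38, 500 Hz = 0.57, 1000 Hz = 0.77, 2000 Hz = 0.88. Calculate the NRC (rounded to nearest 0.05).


Given values:
  a_250 = 0.38, a_500 = 0.57
  a_1000 = 0.77, a_2000 = 0.88
Formula: NRC = (a250 + a500 + a1000 + a2000) / 4
Sum = 0.38 + 0.57 + 0.77 + 0.88 = 2.6
NRC = 2.6 / 4 = 0.65
Rounded to nearest 0.05: 0.65

0.65


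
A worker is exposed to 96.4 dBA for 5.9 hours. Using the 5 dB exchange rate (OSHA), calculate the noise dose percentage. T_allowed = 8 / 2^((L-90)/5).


Given values:
  L = 96.4 dBA, T = 5.9 hours
Formula: T_allowed = 8 / 2^((L - 90) / 5)
Compute exponent: (96.4 - 90) / 5 = 1.28
Compute 2^(1.28) = 2.42839
T_allowed = 8 / 2.42839 = 3.294364 hours
Dose = (T / T_allowed) * 100
Dose = (5.9 / 3.294364) * 100 = 179.09

179.09 %


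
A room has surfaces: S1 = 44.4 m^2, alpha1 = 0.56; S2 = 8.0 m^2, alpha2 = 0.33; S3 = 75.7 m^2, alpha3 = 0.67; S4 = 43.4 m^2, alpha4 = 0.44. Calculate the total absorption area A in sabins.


Given surfaces:
  Surface 1: 44.4 * 0.56 = 24.864
  Surface 2: 8.0 * 0.33 = 2.64
  Surface 3: 75.7 * 0.67 = 50.719
  Surface 4: 43.4 * 0.44 = 19.096
Formula: A = sum(Si * alpha_i)
A = 24.864 + 2.64 + 50.719 + 19.096
A = 97.32

97.32 sabins


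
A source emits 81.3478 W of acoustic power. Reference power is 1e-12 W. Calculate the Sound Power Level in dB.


Given values:
  W = 81.3478 W
  W_ref = 1e-12 W
Formula: SWL = 10 * log10(W / W_ref)
Compute ratio: W / W_ref = 81347800000000
Compute log10: log10(81347800000000) = 13.910346
Multiply: SWL = 10 * 13.910346 = 139.1

139.1 dB


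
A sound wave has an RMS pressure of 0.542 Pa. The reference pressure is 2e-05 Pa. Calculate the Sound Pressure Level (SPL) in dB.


Given values:
  p = 0.542 Pa
  p_ref = 2e-05 Pa
Formula: SPL = 20 * log10(p / p_ref)
Compute ratio: p / p_ref = 0.542 / 2e-05 = 27100
Compute log10: log10(27100) = 4.432969
Multiply: SPL = 20 * 4.432969 = 88.66

88.66 dB


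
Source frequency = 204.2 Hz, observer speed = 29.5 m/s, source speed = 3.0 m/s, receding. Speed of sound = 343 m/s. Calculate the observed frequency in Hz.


Given values:
  f_s = 204.2 Hz, v_o = 29.5 m/s, v_s = 3.0 m/s
  Direction: receding
Formula: f_o = f_s * (c - v_o) / (c + v_s)
Numerator: c - v_o = 343 - 29.5 = 313.5
Denominator: c + v_s = 343 + 3.0 = 346.0
f_o = 204.2 * 313.5 / 346.0 = 185.02

185.02 Hz


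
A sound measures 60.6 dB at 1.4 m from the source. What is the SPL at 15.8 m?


Given values:
  SPL1 = 60.6 dB, r1 = 1.4 m, r2 = 15.8 m
Formula: SPL2 = SPL1 - 20 * log10(r2 / r1)
Compute ratio: r2 / r1 = 15.8 / 1.4 = 11.2857
Compute log10: log10(11.2857) = 1.052529
Compute drop: 20 * 1.052529 = 21.0506
SPL2 = 60.6 - 21.0506 = 39.55

39.55 dB


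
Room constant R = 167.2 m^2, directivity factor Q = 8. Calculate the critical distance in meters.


Given values:
  R = 167.2 m^2, Q = 8
Formula: d_c = 0.141 * sqrt(Q * R)
Compute Q * R = 8 * 167.2 = 1337.6
Compute sqrt(1337.6) = 36.5732
d_c = 0.141 * 36.5732 = 5.157

5.157 m


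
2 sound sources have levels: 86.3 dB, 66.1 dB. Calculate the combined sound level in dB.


Formula: L_total = 10 * log10( sum(10^(Li/10)) )
  Source 1: 10^(86.3/10) = 426579518.8016
  Source 2: 10^(66.1/10) = 4073802.778
Sum of linear values = 430653321.5796
L_total = 10 * log10(430653321.5796) = 86.34

86.34 dB


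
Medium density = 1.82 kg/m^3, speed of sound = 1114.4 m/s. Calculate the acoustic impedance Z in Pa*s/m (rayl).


Given values:
  rho = 1.82 kg/m^3
  c = 1114.4 m/s
Formula: Z = rho * c
Z = 1.82 * 1114.4
Z = 2028.21

2028.21 rayl


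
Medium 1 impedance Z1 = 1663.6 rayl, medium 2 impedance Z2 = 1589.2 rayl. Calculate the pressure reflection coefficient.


Given values:
  Z1 = 1663.6 rayl, Z2 = 1589.2 rayl
Formula: R = (Z2 - Z1) / (Z2 + Z1)
Numerator: Z2 - Z1 = 1589.2 - 1663.6 = -74.4
Denominator: Z2 + Z1 = 1589.2 + 1663.6 = 3252.8
R = -74.4 / 3252.8 = -0.0229

-0.0229


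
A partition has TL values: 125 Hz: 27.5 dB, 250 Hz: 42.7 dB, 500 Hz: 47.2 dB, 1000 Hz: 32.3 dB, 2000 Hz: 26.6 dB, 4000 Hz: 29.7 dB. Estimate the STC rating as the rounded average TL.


Given TL values at each frequency:
  125 Hz: 27.5 dB
  250 Hz: 42.7 dB
  500 Hz: 47.2 dB
  1000 Hz: 32.3 dB
  2000 Hz: 26.6 dB
  4000 Hz: 29.7 dB
Formula: STC ~ round(average of TL values)
Sum = 27.5 + 42.7 + 47.2 + 32.3 + 26.6 + 29.7 = 206.0
Average = 206.0 / 6 = 34.33
Rounded: 34

34


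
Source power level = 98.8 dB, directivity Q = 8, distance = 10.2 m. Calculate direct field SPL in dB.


Given values:
  Lw = 98.8 dB, Q = 8, r = 10.2 m
Formula: SPL = Lw + 10 * log10(Q / (4 * pi * r^2))
Compute 4 * pi * r^2 = 4 * pi * 10.2^2 = 1307.4052
Compute Q / denom = 8 / 1307.4052 = 0.00611899
Compute 10 * log10(0.00611899) = -22.1332
SPL = 98.8 + (-22.1332) = 76.67

76.67 dB


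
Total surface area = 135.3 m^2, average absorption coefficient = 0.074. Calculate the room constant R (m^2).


Given values:
  S = 135.3 m^2, alpha = 0.074
Formula: R = S * alpha / (1 - alpha)
Numerator: 135.3 * 0.074 = 10.0122
Denominator: 1 - 0.074 = 0.926
R = 10.0122 / 0.926 = 10.81

10.81 m^2


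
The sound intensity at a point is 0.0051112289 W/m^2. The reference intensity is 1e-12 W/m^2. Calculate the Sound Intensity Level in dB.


Given values:
  I = 0.0051112289 W/m^2
  I_ref = 1e-12 W/m^2
Formula: SIL = 10 * log10(I / I_ref)
Compute ratio: I / I_ref = 5111228900
Compute log10: log10(5111228900) = 9.708525
Multiply: SIL = 10 * 9.708525 = 97.09

97.09 dB


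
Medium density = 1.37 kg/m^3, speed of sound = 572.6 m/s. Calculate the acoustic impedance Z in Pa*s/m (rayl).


Given values:
  rho = 1.37 kg/m^3
  c = 572.6 m/s
Formula: Z = rho * c
Z = 1.37 * 572.6
Z = 784.46

784.46 rayl


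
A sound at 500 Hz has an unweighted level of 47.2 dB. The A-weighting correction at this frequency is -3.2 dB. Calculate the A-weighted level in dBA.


Given values:
  SPL = 47.2 dB
  A-weighting at 500 Hz = -3.2 dB
Formula: L_A = SPL + A_weight
L_A = 47.2 + (-3.2)
L_A = 44.0

44.0 dBA


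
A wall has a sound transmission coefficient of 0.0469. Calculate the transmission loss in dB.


Given values:
  tau = 0.0469
Formula: TL = 10 * log10(1 / tau)
Compute 1 / tau = 1 / 0.0469 = 21.322
Compute log10(21.322) = 1.328828
TL = 10 * 1.328828 = 13.29

13.29 dB


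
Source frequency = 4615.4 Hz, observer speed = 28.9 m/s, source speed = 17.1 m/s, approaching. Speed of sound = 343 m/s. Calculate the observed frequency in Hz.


Given values:
  f_s = 4615.4 Hz, v_o = 28.9 m/s, v_s = 17.1 m/s
  Direction: approaching
Formula: f_o = f_s * (c + v_o) / (c - v_s)
Numerator: c + v_o = 343 + 28.9 = 371.9
Denominator: c - v_s = 343 - 17.1 = 325.9
f_o = 4615.4 * 371.9 / 325.9 = 5266.85

5266.85 Hz


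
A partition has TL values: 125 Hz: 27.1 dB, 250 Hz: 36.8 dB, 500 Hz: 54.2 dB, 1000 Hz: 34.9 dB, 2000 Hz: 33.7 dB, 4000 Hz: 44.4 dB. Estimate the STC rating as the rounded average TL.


Given TL values at each frequency:
  125 Hz: 27.1 dB
  250 Hz: 36.8 dB
  500 Hz: 54.2 dB
  1000 Hz: 34.9 dB
  2000 Hz: 33.7 dB
  4000 Hz: 44.4 dB
Formula: STC ~ round(average of TL values)
Sum = 27.1 + 36.8 + 54.2 + 34.9 + 33.7 + 44.4 = 231.1
Average = 231.1 / 6 = 38.52
Rounded: 39

39


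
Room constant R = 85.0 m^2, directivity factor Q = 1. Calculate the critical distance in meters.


Given values:
  R = 85.0 m^2, Q = 1
Formula: d_c = 0.141 * sqrt(Q * R)
Compute Q * R = 1 * 85.0 = 85.0
Compute sqrt(85.0) = 9.2195
d_c = 0.141 * 9.2195 = 1.3

1.3 m


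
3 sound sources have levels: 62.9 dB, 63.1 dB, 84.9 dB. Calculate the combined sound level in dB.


Formula: L_total = 10 * log10( sum(10^(Li/10)) )
  Source 1: 10^(62.9/10) = 1949844.5998
  Source 2: 10^(63.1/10) = 2041737.9447
  Source 3: 10^(84.9/10) = 309029543.2514
Sum of linear values = 313021125.7959
L_total = 10 * log10(313021125.7959) = 84.96

84.96 dB


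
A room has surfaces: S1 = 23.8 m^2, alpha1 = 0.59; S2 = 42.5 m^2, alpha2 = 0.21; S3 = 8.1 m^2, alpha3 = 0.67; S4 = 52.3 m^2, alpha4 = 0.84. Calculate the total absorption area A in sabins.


Given surfaces:
  Surface 1: 23.8 * 0.59 = 14.042
  Surface 2: 42.5 * 0.21 = 8.925
  Surface 3: 8.1 * 0.67 = 5.427
  Surface 4: 52.3 * 0.84 = 43.932
Formula: A = sum(Si * alpha_i)
A = 14.042 + 8.925 + 5.427 + 43.932
A = 72.33

72.33 sabins


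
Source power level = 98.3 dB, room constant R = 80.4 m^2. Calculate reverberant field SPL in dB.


Given values:
  Lw = 98.3 dB, R = 80.4 m^2
Formula: SPL = Lw + 10 * log10(4 / R)
Compute 4 / R = 4 / 80.4 = 0.049751
Compute 10 * log10(0.049751) = -13.032
SPL = 98.3 + (-13.032) = 85.27

85.27 dB


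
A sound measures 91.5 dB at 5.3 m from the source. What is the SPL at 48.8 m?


Given values:
  SPL1 = 91.5 dB, r1 = 5.3 m, r2 = 48.8 m
Formula: SPL2 = SPL1 - 20 * log10(r2 / r1)
Compute ratio: r2 / r1 = 48.8 / 5.3 = 9.2075
Compute log10: log10(9.2075) = 0.964142
Compute drop: 20 * 0.964142 = 19.2828
SPL2 = 91.5 - 19.2828 = 72.22

72.22 dB


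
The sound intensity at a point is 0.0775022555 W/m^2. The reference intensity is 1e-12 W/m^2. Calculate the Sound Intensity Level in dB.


Given values:
  I = 0.0775022555 W/m^2
  I_ref = 1e-12 W/m^2
Formula: SIL = 10 * log10(I / I_ref)
Compute ratio: I / I_ref = 77502255500
Compute log10: log10(77502255500) = 10.889314
Multiply: SIL = 10 * 10.889314 = 108.89

108.89 dB


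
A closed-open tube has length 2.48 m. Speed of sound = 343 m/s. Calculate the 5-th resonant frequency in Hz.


Given values:
  Tube type: closed-open, L = 2.48 m, c = 343 m/s, n = 5
Formula: f_n = (2n - 1) * c / (4 * L)
Compute 2n - 1 = 2*5 - 1 = 9
Compute 4 * L = 4 * 2.48 = 9.92
f = 9 * 343 / 9.92
f = 311.19

311.19 Hz


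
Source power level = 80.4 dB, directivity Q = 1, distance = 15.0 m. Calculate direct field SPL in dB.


Given values:
  Lw = 80.4 dB, Q = 1, r = 15.0 m
Formula: SPL = Lw + 10 * log10(Q / (4 * pi * r^2))
Compute 4 * pi * r^2 = 4 * pi * 15.0^2 = 2827.4334
Compute Q / denom = 1 / 2827.4334 = 0.00035368
Compute 10 * log10(0.00035368) = -34.5139
SPL = 80.4 + (-34.5139) = 45.89

45.89 dB


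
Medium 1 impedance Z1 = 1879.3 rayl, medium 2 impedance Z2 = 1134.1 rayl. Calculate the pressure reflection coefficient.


Given values:
  Z1 = 1879.3 rayl, Z2 = 1134.1 rayl
Formula: R = (Z2 - Z1) / (Z2 + Z1)
Numerator: Z2 - Z1 = 1134.1 - 1879.3 = -745.2
Denominator: Z2 + Z1 = 1134.1 + 1879.3 = 3013.4
R = -745.2 / 3013.4 = -0.2473

-0.2473


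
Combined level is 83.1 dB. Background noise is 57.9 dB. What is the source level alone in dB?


Given values:
  L_total = 83.1 dB, L_bg = 57.9 dB
Formula: L_source = 10 * log10(10^(L_total/10) - 10^(L_bg/10))
Convert to linear:
  10^(83.1/10) = 204173794.467
  10^(57.9/10) = 616595.0019
Difference: 204173794.467 - 616595.0019 = 203557199.4651
L_source = 10 * log10(203557199.4651) = 83.09

83.09 dB


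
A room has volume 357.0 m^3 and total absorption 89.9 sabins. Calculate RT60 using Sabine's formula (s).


Given values:
  V = 357.0 m^3
  A = 89.9 sabins
Formula: RT60 = 0.161 * V / A
Numerator: 0.161 * 357.0 = 57.477
RT60 = 57.477 / 89.9 = 0.639

0.639 s


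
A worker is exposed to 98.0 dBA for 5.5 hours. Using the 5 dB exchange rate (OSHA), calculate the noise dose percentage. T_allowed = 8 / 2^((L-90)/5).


Given values:
  L = 98.0 dBA, T = 5.5 hours
Formula: T_allowed = 8 / 2^((L - 90) / 5)
Compute exponent: (98.0 - 90) / 5 = 1.6
Compute 2^(1.6) = 3.031433
T_allowed = 8 / 3.031433 = 2.639016 hours
Dose = (T / T_allowed) * 100
Dose = (5.5 / 2.639016) * 100 = 208.41

208.41 %


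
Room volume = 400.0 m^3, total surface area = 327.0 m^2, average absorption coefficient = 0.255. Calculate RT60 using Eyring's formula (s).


Given values:
  V = 400.0 m^3, S = 327.0 m^2, alpha = 0.255
Formula: RT60 = 0.161 * V / (-S * ln(1 - alpha))
Compute ln(1 - 0.255) = ln(0.745) = -0.294371
Denominator: -327.0 * -0.294371 = 96.2593
Numerator: 0.161 * 400.0 = 64.4
RT60 = 64.4 / 96.2593 = 0.669

0.669 s


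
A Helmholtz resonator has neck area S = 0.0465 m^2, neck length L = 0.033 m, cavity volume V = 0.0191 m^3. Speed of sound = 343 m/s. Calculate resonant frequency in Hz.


Given values:
  S = 0.0465 m^2, L = 0.033 m, V = 0.0191 m^3, c = 343 m/s
Formula: f = (c / (2*pi)) * sqrt(S / (V * L))
Compute V * L = 0.0191 * 0.033 = 0.0006303
Compute S / (V * L) = 0.0465 / 0.0006303 = 73.7744
Compute sqrt(73.7744) = 8.589203
Compute c / (2*pi) = 343 / 6.283185 = 54.590148
f = 54.590148 * 8.589203 = 468.89

468.89 Hz


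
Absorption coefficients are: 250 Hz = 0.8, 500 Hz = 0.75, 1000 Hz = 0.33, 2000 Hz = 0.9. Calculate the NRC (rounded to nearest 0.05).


Given values:
  a_250 = 0.8, a_500 = 0.75
  a_1000 = 0.33, a_2000 = 0.9
Formula: NRC = (a250 + a500 + a1000 + a2000) / 4
Sum = 0.8 + 0.75 + 0.33 + 0.9 = 2.78
NRC = 2.78 / 4 = 0.695
Rounded to nearest 0.05: 0.7

0.7


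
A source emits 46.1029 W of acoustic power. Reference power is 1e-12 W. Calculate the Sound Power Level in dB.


Given values:
  W = 46.1029 W
  W_ref = 1e-12 W
Formula: SWL = 10 * log10(W / W_ref)
Compute ratio: W / W_ref = 46102900000000
Compute log10: log10(46102900000000) = 13.663728
Multiply: SWL = 10 * 13.663728 = 136.64

136.64 dB


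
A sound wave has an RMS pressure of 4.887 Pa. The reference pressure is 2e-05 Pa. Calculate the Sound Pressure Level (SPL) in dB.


Given values:
  p = 4.887 Pa
  p_ref = 2e-05 Pa
Formula: SPL = 20 * log10(p / p_ref)
Compute ratio: p / p_ref = 4.887 / 2e-05 = 244350
Compute log10: log10(244350) = 5.388012
Multiply: SPL = 20 * 5.388012 = 107.76

107.76 dB


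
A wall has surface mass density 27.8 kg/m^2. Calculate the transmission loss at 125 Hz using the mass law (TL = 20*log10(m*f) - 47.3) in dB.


Given values:
  m = 27.8 kg/m^2, f = 125 Hz
Formula: TL = 20 * log10(m * f) - 47.3
Compute m * f = 27.8 * 125 = 3475.0
Compute log10(3475.0) = 3.540955
Compute 20 * 3.540955 = 70.8191
TL = 70.8191 - 47.3 = 23.52

23.52 dB


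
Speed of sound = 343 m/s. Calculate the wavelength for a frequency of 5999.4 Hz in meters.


Given values:
  c = 343 m/s, f = 5999.4 Hz
Formula: lambda = c / f
lambda = 343 / 5999.4
lambda = 0.0572

0.0572 m


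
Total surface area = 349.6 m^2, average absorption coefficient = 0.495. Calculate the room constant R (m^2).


Given values:
  S = 349.6 m^2, alpha = 0.495
Formula: R = S * alpha / (1 - alpha)
Numerator: 349.6 * 0.495 = 173.052
Denominator: 1 - 0.495 = 0.505
R = 173.052 / 0.505 = 342.68

342.68 m^2


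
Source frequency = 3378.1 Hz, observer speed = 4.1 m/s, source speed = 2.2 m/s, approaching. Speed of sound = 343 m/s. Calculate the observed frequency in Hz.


Given values:
  f_s = 3378.1 Hz, v_o = 4.1 m/s, v_s = 2.2 m/s
  Direction: approaching
Formula: f_o = f_s * (c + v_o) / (c - v_s)
Numerator: c + v_o = 343 + 4.1 = 347.1
Denominator: c - v_s = 343 - 2.2 = 340.8
f_o = 3378.1 * 347.1 / 340.8 = 3440.55

3440.55 Hz


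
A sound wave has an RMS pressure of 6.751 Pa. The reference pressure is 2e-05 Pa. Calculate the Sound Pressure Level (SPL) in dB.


Given values:
  p = 6.751 Pa
  p_ref = 2e-05 Pa
Formula: SPL = 20 * log10(p / p_ref)
Compute ratio: p / p_ref = 6.751 / 2e-05 = 337550
Compute log10: log10(337550) = 5.528338
Multiply: SPL = 20 * 5.528338 = 110.57

110.57 dB


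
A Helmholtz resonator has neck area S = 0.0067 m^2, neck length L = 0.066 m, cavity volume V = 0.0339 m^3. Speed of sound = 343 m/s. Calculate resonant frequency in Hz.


Given values:
  S = 0.0067 m^2, L = 0.066 m, V = 0.0339 m^3, c = 343 m/s
Formula: f = (c / (2*pi)) * sqrt(S / (V * L))
Compute V * L = 0.0339 * 0.066 = 0.0022374
Compute S / (V * L) = 0.0067 / 0.0022374 = 2.9945
Compute sqrt(2.9945) = 1.730462
Compute c / (2*pi) = 343 / 6.283185 = 54.590148
f = 54.590148 * 1.730462 = 94.47

94.47 Hz


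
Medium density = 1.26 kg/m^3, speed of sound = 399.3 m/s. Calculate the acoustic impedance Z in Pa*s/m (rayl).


Given values:
  rho = 1.26 kg/m^3
  c = 399.3 m/s
Formula: Z = rho * c
Z = 1.26 * 399.3
Z = 503.12

503.12 rayl


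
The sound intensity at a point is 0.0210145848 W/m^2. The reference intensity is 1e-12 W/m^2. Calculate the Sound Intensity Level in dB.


Given values:
  I = 0.0210145848 W/m^2
  I_ref = 1e-12 W/m^2
Formula: SIL = 10 * log10(I / I_ref)
Compute ratio: I / I_ref = 21014584800
Compute log10: log10(21014584800) = 10.322521
Multiply: SIL = 10 * 10.322521 = 103.23

103.23 dB


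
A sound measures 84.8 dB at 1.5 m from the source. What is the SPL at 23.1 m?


Given values:
  SPL1 = 84.8 dB, r1 = 1.5 m, r2 = 23.1 m
Formula: SPL2 = SPL1 - 20 * log10(r2 / r1)
Compute ratio: r2 / r1 = 23.1 / 1.5 = 15.4
Compute log10: log10(15.4) = 1.187521
Compute drop: 20 * 1.187521 = 23.7504
SPL2 = 84.8 - 23.7504 = 61.05

61.05 dB


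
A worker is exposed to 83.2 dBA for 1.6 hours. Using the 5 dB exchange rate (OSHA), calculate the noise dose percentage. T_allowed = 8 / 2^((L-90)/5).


Given values:
  L = 83.2 dBA, T = 1.6 hours
Formula: T_allowed = 8 / 2^((L - 90) / 5)
Compute exponent: (83.2 - 90) / 5 = -1.36
Compute 2^(-1.36) = 0.389582
T_allowed = 8 / 0.389582 = 20.53483 hours
Dose = (T / T_allowed) * 100
Dose = (1.6 / 20.53483) * 100 = 7.79

7.79 %


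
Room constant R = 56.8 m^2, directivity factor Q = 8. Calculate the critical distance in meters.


Given values:
  R = 56.8 m^2, Q = 8
Formula: d_c = 0.141 * sqrt(Q * R)
Compute Q * R = 8 * 56.8 = 454.4
Compute sqrt(454.4) = 21.3167
d_c = 0.141 * 21.3167 = 3.006

3.006 m


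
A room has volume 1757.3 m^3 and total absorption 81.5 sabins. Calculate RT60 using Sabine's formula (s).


Given values:
  V = 1757.3 m^3
  A = 81.5 sabins
Formula: RT60 = 0.161 * V / A
Numerator: 0.161 * 1757.3 = 282.9253
RT60 = 282.9253 / 81.5 = 3.471

3.471 s


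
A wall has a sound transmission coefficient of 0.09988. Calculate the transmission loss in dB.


Given values:
  tau = 0.09988
Formula: TL = 10 * log10(1 / tau)
Compute 1 / tau = 1 / 0.09988 = 10.012
Compute log10(10.012) = 1.000521
TL = 10 * 1.000521 = 10.01

10.01 dB


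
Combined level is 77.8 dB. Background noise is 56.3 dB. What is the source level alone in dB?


Given values:
  L_total = 77.8 dB, L_bg = 56.3 dB
Formula: L_source = 10 * log10(10^(L_total/10) - 10^(L_bg/10))
Convert to linear:
  10^(77.8/10) = 60255958.6074
  10^(56.3/10) = 426579.5188
Difference: 60255958.6074 - 426579.5188 = 59829379.0886
L_source = 10 * log10(59829379.0886) = 77.77

77.77 dB


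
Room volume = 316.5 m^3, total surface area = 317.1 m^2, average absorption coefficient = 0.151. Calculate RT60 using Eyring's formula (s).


Given values:
  V = 316.5 m^3, S = 317.1 m^2, alpha = 0.151
Formula: RT60 = 0.161 * V / (-S * ln(1 - alpha))
Compute ln(1 - 0.151) = ln(0.849) = -0.163696
Denominator: -317.1 * -0.163696 = 51.908
Numerator: 0.161 * 316.5 = 50.9565
RT60 = 50.9565 / 51.908 = 0.982

0.982 s


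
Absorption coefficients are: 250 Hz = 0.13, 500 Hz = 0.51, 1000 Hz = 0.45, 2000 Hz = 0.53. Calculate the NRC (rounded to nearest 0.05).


Given values:
  a_250 = 0.13, a_500 = 0.51
  a_1000 = 0.45, a_2000 = 0.53
Formula: NRC = (a250 + a500 + a1000 + a2000) / 4
Sum = 0.13 + 0.51 + 0.45 + 0.53 = 1.62
NRC = 1.62 / 4 = 0.405
Rounded to nearest 0.05: 0.4

0.4
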